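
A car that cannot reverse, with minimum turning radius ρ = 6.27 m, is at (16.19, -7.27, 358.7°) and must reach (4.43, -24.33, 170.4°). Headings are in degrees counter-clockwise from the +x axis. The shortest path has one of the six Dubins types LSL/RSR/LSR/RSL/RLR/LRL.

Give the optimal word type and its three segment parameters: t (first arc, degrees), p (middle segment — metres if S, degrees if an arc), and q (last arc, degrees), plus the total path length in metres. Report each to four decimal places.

Let ψ = atan2(Δy, Δx) = atan2(-17.06, -11.76) = -124.5797° be the start→goal bearing.
Normalize: d = |goal − start| / ρ = 20.720550/6.27 = 3.304713, α = (θ_start − ψ) mod 360° = 123.2797° = 2.151637 rad, β = (θ_goal − ψ) mod 360° = 294.9797° = 5.148368 rad.
Common terms: sin α = 0.836002, cos α = -0.548727, sin β = -0.906457, cos β = 0.422298, cos(α−β) = -0.989526, d² = 10.921128. Work in radians in the unit-radius frame; every candidate has L = ρ·(t + p + q).
LSL: p² = 2 + d² − 2cos(α−β) + 2d(sin α − sin β) = 26.416832; p = √p² = 5.139731; φ = atan2(cos β − cos α, d + sin α − sin β) = 0.190068 rad; t = (φ − α) mod 2π = 4.321616 rad, q = (β − φ) mod 2π = 4.958300 rad → L = 6.27·(4.321616 + 5.139731 + 4.958300) = 6.27·14.419646 = 90.411182 m
RSR: p² = 2 + d² − 2cos(α−β) + 2d(sin β − sin α) = 3.383527; p = √p² = 1.839437; φ = atan2(cos α − cos β, d − sin α + sin β) = -0.556117 rad; t = (α − φ) mod 2π = 2.707754 rad, q = (φ − β) mod 2π = 0.578701 rad → L = 6.27·(2.707754 + 1.839437 + 0.578701) = 6.27·5.125892 = 32.139340 m
LSR: p² = d² − 2 + 2cos(α−β) + 2d(sin α + sin β) = 6.476404; p = √p² = 2.544878; φ = atan2(−cos α − cos β, d + sin α + sin β) − atan2(−2, p) = 0.705150 rad; t = (φ − α) mod 2π = 4.836698 rad, q = (φ − β) mod 2π = 1.839968 rad → L = 6.27·(4.836698 + 2.544878 + 1.839968) = 6.27·9.221544 = 57.819082 m
RSL: p² = d² − 2 + 2cos(α−β) − 2d(sin α + sin β) = 7.407748; p = √p² = 2.721718; φ = atan2(cos α + cos β, d − sin α − sin β) − atan2(2, p) = -0.671163 rad; t = (α − φ) mod 2π = 2.822800 rad, q = (β − φ) mod 2π = 5.819530 rad → L = 6.27·(2.822800 + 2.721718 + 5.819530) = 6.27·11.364048 = 71.252580 m
RLR: c = (6 − d² + 2cos(α−β) + 2d(sin α − sin β))/8 = 0.577059; p = 2π − arccos c = 5.327512 rad; φ = atan2(cos α − cos β, d − sin α + sin β) = -0.556117 rad; t = (α − φ + p/2) mod 2π = 5.371510 rad, q = (α − β − t + p) mod 2π = 3.242457 rad → L = 6.27·(5.371510 + 5.327512 + 3.242457) = 6.27·13.941479 = 87.413075 m
LRL: c = (6 − d² + 2cos(α−β) − 2d(sin α − sin β))/8 = -2.302104, |c| > 1 → infeasible
Shortest: RSR with L = 32.139340 m ≈ 32.1393 m
Convert RSR to answer units (arcs ×180/π): t = 2.707754·180/π = 155.1429°, p = ρ·p = 6.27·1.839437 = 11.5333 m, q = 0.578701·180/π = 33.1571°, L = 32.1393 m.

RSR: t = 155.1429°, p = 11.5333 m, q = 33.1571°, L = 32.1393 m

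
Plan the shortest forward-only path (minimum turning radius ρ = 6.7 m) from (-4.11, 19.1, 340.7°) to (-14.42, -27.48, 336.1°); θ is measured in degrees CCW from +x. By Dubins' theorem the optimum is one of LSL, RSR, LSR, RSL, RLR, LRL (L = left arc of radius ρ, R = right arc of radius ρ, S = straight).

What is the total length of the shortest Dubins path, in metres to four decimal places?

Let ψ = atan2(Δy, Δx) = atan2(-46.58, -10.31) = -102.4806° be the start→goal bearing.
Normalize: d = |goal − start| / ρ = 47.707363/6.7 = 7.120502, α = (θ_start − ψ) mod 360° = 83.1806° = 1.451776 rad, β = (θ_goal − ψ) mod 360° = 78.5806° = 1.371490 rad.
Common terms: sin α = 0.992925, cos α = 0.118740, sin β = 0.980204, cos β = 0.197989, cos(α−β) = 0.996779, d² = 50.701548. Work in radians in the unit-radius frame; every candidate has L = ρ·(t + p + q).
LSL: p² = 2 + d² − 2cos(α−β) + 2d(sin α − sin β) = 50.889152; p = √p² = 7.133663; φ = atan2(cos β − cos α, d + sin α − sin β) = 0.011109 rad; t = (φ − α) mod 2π = 4.842519 rad, q = (β − φ) mod 2π = 1.360381 rad → L = 6.7·(4.842519 + 7.133663 + 1.360381) = 6.7·13.336563 = 89.354975 m
RSR: p² = 2 + d² − 2cos(α−β) + 2d(sin β − sin α) = 50.526828; p = √p² = 7.108223; φ = atan2(cos α − cos β, d − sin α + sin β) = -0.011149 rad; t = (α − φ) mod 2π = 1.462925 rad, q = (φ − β) mod 2π = 4.900546 rad → L = 6.7·(1.462925 + 7.108223 + 4.900546) = 6.7·13.471693 = 90.260343 m
LSR: p² = d² − 2 + 2cos(α−β) + 2d(sin α + sin β) = 78.794452; p = √p² = 8.876624; φ = atan2(−cos α − cos β, d + sin α + sin β) − atan2(−2, p) = 0.186795 rad; t = (φ − α) mod 2π = 5.018204 rad, q = (φ − β) mod 2π = 5.098490 rad → L = 6.7·(5.018204 + 8.876624 + 5.098490) = 6.7·18.993318 = 127.255230 m
RSL: p² = d² − 2 + 2cos(α−β) − 2d(sin α + sin β) = 22.595760; p = √p² = 4.753500; φ = atan2(cos α + cos β, d − sin α − sin β) − atan2(2, p) = -0.336804 rad; t = (α − φ) mod 2π = 1.788580 rad, q = (β − φ) mod 2π = 1.708295 rad → L = 6.7·(1.788580 + 4.753500 + 1.708295) = 6.7·8.250374 = 55.277508 m
RLR: c = (6 − d² + 2cos(α−β) + 2d(sin α − sin β))/8 = -5.315854, |c| > 1 → infeasible
LRL: c = (6 − d² + 2cos(α−β) − 2d(sin α − sin β))/8 = -5.361144, |c| > 1 → infeasible
Shortest: RSL with L = 55.277508 m ≈ 55.2775 m

55.2775 m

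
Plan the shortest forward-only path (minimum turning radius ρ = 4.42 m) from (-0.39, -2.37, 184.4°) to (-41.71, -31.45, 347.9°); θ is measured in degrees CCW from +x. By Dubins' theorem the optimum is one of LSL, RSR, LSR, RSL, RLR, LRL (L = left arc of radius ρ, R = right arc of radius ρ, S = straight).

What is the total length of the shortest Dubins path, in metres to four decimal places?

Let ψ = atan2(Δy, Δx) = atan2(-29.08, -41.32) = -144.8631° be the start→goal bearing.
Normalize: d = |goal − start| / ρ = 50.527110/4.42 = 11.431473, α = (θ_start − ψ) mod 360° = 329.2631° = 5.746724 rad, β = (θ_goal − ψ) mod 360° = 132.7631° = 2.317153 rad.
Common terms: sin α = -0.511097, cos α = 0.859523, sin β = 0.734168, cos β = -0.678968, cos(α−β) = -0.958820, d² = 130.678569. Work in radians in the unit-radius frame; every candidate has L = ρ·(t + p + q).
LSL: p² = 2 + d² − 2cos(α−β) + 2d(sin α − sin β) = 106.125784; p = √p² = 10.301737; φ = atan2(cos β − cos α, d + sin α − sin β) = -0.149904 rad; t = (φ − α) mod 2π = 0.386557 rad, q = (β − φ) mod 2π = 2.467056 rad → L = 4.42·(0.386557 + 10.301737 + 2.467056) = 4.42·13.155350 = 58.146648 m
RSR: p² = 2 + d² − 2cos(α−β) + 2d(sin β − sin α) = 163.066634; p = √p² = 12.769755; φ = atan2(cos α − cos β, d − sin α + sin β) = 0.120773 rad; t = (α − φ) mod 2π = 5.625952 rad, q = (φ − β) mod 2π = 4.086805 rad → L = 4.42·(5.625952 + 12.769755 + 4.086805) = 4.42·22.482512 = 99.372703 m
LSR: p² = d² − 2 + 2cos(α−β) + 2d(sin α + sin β) = 131.860980; p = √p² = 11.483074; φ = atan2(−cos α − cos β, d + sin α + sin β) − atan2(−2, p) = 0.156949 rad; t = (φ − α) mod 2π = 0.693409 rad, q = (φ − β) mod 2π = 4.122981 rad → L = 4.42·(0.693409 + 11.483074 + 4.122981) = 4.42·16.299465 = 72.043633 m
RSL: p² = d² − 2 + 2cos(α−β) − 2d(sin α + sin β) = 121.660879; p = √p² = 11.029999; φ = atan2(cos α + cos β, d − sin α − sin β) − atan2(2, p) = -0.163267 rad; t = (α − φ) mod 2π = 5.909992 rad, q = (β − φ) mod 2π = 2.480420 rad → L = 4.42·(5.909992 + 11.029999 + 2.480420) = 4.42·19.420411 = 85.838215 m
RLR: c = (6 − d² + 2cos(α−β) + 2d(sin α − sin β))/8 = -19.383329, |c| > 1 → infeasible
LRL: c = (6 − d² + 2cos(α−β) − 2d(sin α − sin β))/8 = -12.265723, |c| > 1 → infeasible
Shortest: LSL with L = 58.146648 m ≈ 58.1466 m

58.1466 m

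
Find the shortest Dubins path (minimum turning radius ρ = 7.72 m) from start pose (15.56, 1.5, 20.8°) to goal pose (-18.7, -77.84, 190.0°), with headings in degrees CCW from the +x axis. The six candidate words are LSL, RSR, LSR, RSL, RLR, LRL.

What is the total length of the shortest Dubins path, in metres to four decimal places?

100.7616 m

Let ψ = atan2(Δy, Δx) = atan2(-79.34, -34.26) = -113.3553° be the start→goal bearing.
Normalize: d = |goal − start| / ρ = 86.420965/7.72 = 11.194426, α = (θ_start − ψ) mod 360° = 134.1553° = 2.341451 rad, β = (θ_goal − ψ) mod 360° = 303.3553° = 5.294549 rad.
Common terms: sin α = 0.717454, cos α = -0.696605, sin β = -0.835277, cos β = 0.549829, cos(α−β) = -0.982287, d² = 125.315163. Work in radians in the unit-radius frame; every candidate has L = ρ·(t + p + q).
LSL: p² = 2 + d² − 2cos(α−β) + 2d(sin α − sin β) = 164.043614; p = √p² = 12.807951; φ = atan2(cos β − cos α, d + sin α − sin β) = 0.097472 rad; t = (φ − α) mod 2π = 4.039205 rad, q = (β − φ) mod 2π = 5.197077 rad → L = 7.72·(4.039205 + 12.807951 + 5.197077) = 7.72·22.044234 = 170.181484 m
RSR: p² = 2 + d² − 2cos(α−β) + 2d(sin β − sin α) = 94.515860; p = √p² = 9.721927; φ = atan2(cos α − cos β, d − sin α + sin β) = -0.128562 rad; t = (α − φ) mod 2π = 2.470014 rad, q = (φ − β) mod 2π = 0.860074 rad → L = 7.72·(2.470014 + 9.721927 + 0.860074) = 7.72·13.052015 = 100.761556 m
LSR: p² = d² − 2 + 2cos(α−β) + 2d(sin α + sin β) = 118.712672; p = √p² = 10.895535; φ = atan2(−cos α − cos β, d + sin α + sin β) − atan2(−2, p) = 0.194791 rad; t = (φ − α) mod 2π = 4.136525 rad, q = (φ − β) mod 2π = 1.183427 rad → L = 7.72·(4.136525 + 10.895535 + 1.183427) = 7.72·16.215486 = 125.183556 m
RSL: p² = d² − 2 + 2cos(α−β) − 2d(sin α + sin β) = 123.988504; p = √p² = 11.135013; φ = atan2(cos α + cos β, d − sin α − sin β) − atan2(2, p) = -0.190693 rad; t = (α − φ) mod 2π = 2.532144 rad, q = (β − φ) mod 2π = 5.485242 rad → L = 7.72·(2.532144 + 11.135013 + 5.485242) = 7.72·19.152398 = 147.856516 m
RLR: c = (6 − d² + 2cos(α−β) + 2d(sin α − sin β))/8 = -10.814483, |c| > 1 → infeasible
LRL: c = (6 − d² + 2cos(α−β) − 2d(sin α − sin β))/8 = -19.505452, |c| > 1 → infeasible
Shortest: RSR with L = 100.761556 m ≈ 100.7616 m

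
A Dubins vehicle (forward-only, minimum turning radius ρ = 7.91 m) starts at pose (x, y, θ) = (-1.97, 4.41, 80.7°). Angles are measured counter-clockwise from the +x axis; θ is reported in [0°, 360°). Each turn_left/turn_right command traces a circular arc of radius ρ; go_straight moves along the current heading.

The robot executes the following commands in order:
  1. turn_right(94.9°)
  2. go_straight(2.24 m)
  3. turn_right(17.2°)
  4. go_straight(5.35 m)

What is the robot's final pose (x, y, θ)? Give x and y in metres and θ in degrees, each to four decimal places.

set_pose: (x, y, θ) = (-1.9700, 4.4100, 80.7000°), ρ = 7.91
turn_right(94.9°): centre at ρ to the right, rotate −94.9° → (7.7764, 10.8000, -14.2000° ≡ 345.8000°)
go_straight(2.24): x += 2.24·cos θ, y += 2.24·sin θ → (9.9480, 10.2505, 345.8000°)
turn_right(17.2°): centre at ρ to the right, rotate −17.2° → (12.1288, 9.3338, 328.6000°)
go_straight(5.35): x += 5.35·cos θ, y += 5.35·sin θ → (16.6953, 6.5464, 328.6000°)

(16.6953, 6.5464, 328.6000°)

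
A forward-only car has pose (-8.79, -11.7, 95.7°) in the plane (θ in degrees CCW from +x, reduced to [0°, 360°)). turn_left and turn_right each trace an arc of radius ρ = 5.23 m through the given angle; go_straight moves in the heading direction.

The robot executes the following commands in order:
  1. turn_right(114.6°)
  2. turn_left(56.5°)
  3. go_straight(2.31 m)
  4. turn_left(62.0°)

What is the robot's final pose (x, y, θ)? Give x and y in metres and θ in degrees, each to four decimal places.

(6.7893, 0.9971, 99.6000°)

set_pose: (x, y, θ) = (-8.7900, -11.7000, 95.7000°), ρ = 5.23
turn_right(114.6°): centre at ρ to the right, rotate −114.6° → (-1.8918, -6.2325, -18.9000° ≡ 341.1000°)
turn_left(56.5°): centre at ρ to the left, rotate +56.5° → (2.9934, -5.4282, 397.6000° ≡ 37.6000°)
go_straight(2.31): x += 2.31·cos θ, y += 2.31·sin θ → (4.8236, -4.0187, 37.6000°)
turn_left(62.0°): centre at ρ to the left, rotate +62.0° → (6.7893, 0.9971, 99.6000°)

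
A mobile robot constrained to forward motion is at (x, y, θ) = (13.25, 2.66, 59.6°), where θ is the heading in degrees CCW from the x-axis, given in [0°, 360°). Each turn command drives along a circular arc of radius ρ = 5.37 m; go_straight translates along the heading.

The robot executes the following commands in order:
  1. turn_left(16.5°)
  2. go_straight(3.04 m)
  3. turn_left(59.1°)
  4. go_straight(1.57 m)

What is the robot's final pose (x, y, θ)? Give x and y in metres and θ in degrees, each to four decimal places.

(12.0185, 13.2450, 135.2000°)

set_pose: (x, y, θ) = (13.2500, 2.6600, 59.6000°), ρ = 5.37
turn_left(16.5°): centre at ρ to the left, rotate +16.5° → (13.8310, 4.0874, 76.1000°)
go_straight(3.04): x += 3.04·cos θ, y += 3.04·sin θ → (14.5613, 7.0384, 76.1000°)
turn_left(59.1°): centre at ρ to the left, rotate +59.1° → (13.1325, 12.1388, 135.2000°)
go_straight(1.57): x += 1.57·cos θ, y += 1.57·sin θ → (12.0185, 13.2450, 135.2000°)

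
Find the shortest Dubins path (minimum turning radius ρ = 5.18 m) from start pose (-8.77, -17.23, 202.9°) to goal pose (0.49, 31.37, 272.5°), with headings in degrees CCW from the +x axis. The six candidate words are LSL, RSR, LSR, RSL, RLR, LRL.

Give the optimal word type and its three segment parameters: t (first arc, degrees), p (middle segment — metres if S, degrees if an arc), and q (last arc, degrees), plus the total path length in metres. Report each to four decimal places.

RSR: t = 120.8648°, p = 44.0270 m, q = 169.5352°, L = 70.2815 m

Let ψ = atan2(Δy, Δx) = atan2(48.60, 9.26) = 79.2125° be the start→goal bearing.
Normalize: d = |goal − start| / ρ = 49.474313/5.18 = 9.551026, α = (θ_start − ψ) mod 360° = 123.6875° = 2.158755 rad, β = (θ_goal − ψ) mod 360° = 193.2875° = 3.373504 rad.
Common terms: sin α = 0.832075, cos α = -0.554664, sin β = -0.229838, cos β = -0.973229, cos(α−β) = 0.348572, d² = 91.222090. Work in radians in the unit-radius frame; every candidate has L = ρ·(t + p + q).
LSL: p² = 2 + d² − 2cos(α−β) + 2d(sin α − sin β) = 112.809661; p = √p² = 10.621189; φ = atan2(cos β − cos α, d + sin α − sin β) = -0.039419 rad; t = (φ − α) mod 2π = 4.085012 rad, q = (β − φ) mod 2π = 3.412923 rad → L = 5.18·(4.085012 + 10.621189 + 3.412923) = 5.18·18.119124 = 93.857061 m
RSR: p² = 2 + d² − 2cos(α−β) + 2d(sin β − sin α) = 72.240231; p = √p² = 8.499425; φ = atan2(cos α − cos β, d − sin α + sin β) = 0.049266 rad; t = (α − φ) mod 2π = 2.109489 rad, q = (φ − β) mod 2π = 2.958947 rad → L = 5.18·(2.109489 + 8.499425 + 2.958947) = 5.18·13.567861 = 70.281522 m
LSR: p² = d² − 2 + 2cos(α−β) + 2d(sin α + sin β) = 101.423185; p = √p² = 10.070908; φ = atan2(−cos α − cos β, d + sin α + sin β) − atan2(−2, p) = 0.345403 rad; t = (φ − α) mod 2π = 4.469834 rad, q = (φ − β) mod 2π = 3.255085 rad → L = 5.18·(4.469834 + 10.070908 + 3.255085) = 5.18·17.795826 = 92.182380 m
RSL: p² = d² − 2 + 2cos(α−β) − 2d(sin α + sin β) = 78.415282; p = √p² = 8.855240; φ = atan2(cos α + cos β, d − sin α − sin β) − atan2(2, p) = -0.391235 rad; t = (α − φ) mod 2π = 2.549990 rad, q = (β − φ) mod 2π = 3.764739 rad → L = 5.18·(2.549990 + 8.855240 + 3.764739) = 5.18·15.169969 = 78.580439 m
RLR: c = (6 − d² + 2cos(α−β) + 2d(sin α − sin β))/8 = -8.030029, |c| > 1 → infeasible
LRL: c = (6 − d² + 2cos(α−β) − 2d(sin α − sin β))/8 = -13.101208, |c| > 1 → infeasible
Shortest: RSR with L = 70.281522 m ≈ 70.2815 m
Convert RSR to answer units (arcs ×180/π): t = 2.109489·180/π = 120.8648°, p = ρ·p = 5.18·8.499425 = 44.0270 m, q = 2.958947·180/π = 169.5352°, L = 70.2815 m.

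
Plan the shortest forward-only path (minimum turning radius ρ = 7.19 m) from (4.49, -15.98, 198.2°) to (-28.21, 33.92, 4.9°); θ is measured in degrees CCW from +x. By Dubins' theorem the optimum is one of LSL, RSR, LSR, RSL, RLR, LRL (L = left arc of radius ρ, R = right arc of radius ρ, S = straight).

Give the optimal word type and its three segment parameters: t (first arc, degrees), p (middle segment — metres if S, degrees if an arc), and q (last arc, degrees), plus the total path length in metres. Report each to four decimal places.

Let ψ = atan2(Δy, Δx) = atan2(49.90, -32.70) = 123.2373° be the start→goal bearing.
Normalize: d = |goal − start| / ρ = 59.659869/7.19 = 8.297617, α = (θ_start − ψ) mod 360° = 74.9627° = 1.308347 rad, β = (θ_goal − ψ) mod 360° = 241.6627° = 4.217811 rad.
Common terms: sin α = 0.965757, cos α = 0.259447, sin β = -0.880169, cos β = -0.474661, cos(α−β) = -0.973179, d² = 68.850455. Work in radians in the unit-radius frame; every candidate has L = ρ·(t + p + q).
LSL: p² = 2 + d² − 2cos(α−β) + 2d(sin α − sin β) = 103.430393; p = √p² = 10.170073; φ = atan2(cos β − cos α, d + sin α − sin β) = -0.072246 rad; t = (φ − α) mod 2π = 4.902593 rad, q = (β − φ) mod 2π = 4.290057 rad → L = 7.19·(4.902593 + 10.170073 + 4.290057) = 7.19·19.362723 = 139.217975 m
RSR: p² = 2 + d² − 2cos(α−β) + 2d(sin β − sin α) = 42.163232; p = √p² = 6.493322; φ = atan2(cos α − cos β, d − sin α + sin β) = 0.113298 rad; t = (α − φ) mod 2π = 1.195049 rad, q = (φ − β) mod 2π = 2.178673 rad → L = 7.19·(1.195049 + 6.493322 + 2.178673) = 7.19·9.867044 = 70.944043 m
LSR: p² = d² − 2 + 2cos(α−β) + 2d(sin α + sin β) = 66.324457; p = √p² = 8.143983; φ = atan2(−cos α − cos β, d + sin α + sin β) − atan2(−2, p) = 0.266481 rad; t = (φ − α) mod 2π = 5.241319 rad, q = (φ − β) mod 2π = 2.331855 rad → L = 7.19·(5.241319 + 8.143983 + 2.331855) = 7.19·15.717158 = 113.006363 m
RSL: p² = d² − 2 + 2cos(α−β) − 2d(sin α + sin β) = 63.483737; p = √p² = 7.967668; φ = atan2(cos α + cos β, d − sin α − sin β) − atan2(2, p) = -0.272134 rad; t = (α − φ) mod 2π = 1.580481 rad, q = (β − φ) mod 2π = 4.489945 rad → L = 7.19·(1.580481 + 7.967668 + 4.489945) = 7.19·14.038094 = 100.933898 m
RLR: c = (6 − d² + 2cos(α−β) + 2d(sin α − sin β))/8 = -4.270404, |c| > 1 → infeasible
LRL: c = (6 − d² + 2cos(α−β) − 2d(sin α − sin β))/8 = -11.928799, |c| > 1 → infeasible
Shortest: RSR with L = 70.944043 m ≈ 70.9440 m
Convert RSR to answer units (arcs ×180/π): t = 1.195049·180/π = 68.4713°, p = ρ·p = 7.19·6.493322 = 46.6870 m, q = 2.178673·180/π = 124.8287°, L = 70.9440 m.

RSR: t = 68.4713°, p = 46.6870 m, q = 124.8287°, L = 70.9440 m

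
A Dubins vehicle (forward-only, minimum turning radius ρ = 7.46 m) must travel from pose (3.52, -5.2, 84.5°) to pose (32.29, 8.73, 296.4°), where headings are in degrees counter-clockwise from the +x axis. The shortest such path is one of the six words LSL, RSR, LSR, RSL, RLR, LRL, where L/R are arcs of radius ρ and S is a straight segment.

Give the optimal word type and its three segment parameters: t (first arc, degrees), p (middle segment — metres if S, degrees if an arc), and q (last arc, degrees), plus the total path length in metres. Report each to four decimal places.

RSR: t = 46.8105°, p = 18.5286 m, q = 101.2895°, L = 37.8114 m

Let ψ = atan2(Δy, Δx) = atan2(13.93, 28.77) = 25.8356° be the start→goal bearing.
Normalize: d = |goal − start| / ρ = 31.964946/7.46 = 4.284845, α = (θ_start − ψ) mod 360° = 58.6644° = 1.023888 rad, β = (θ_goal − ψ) mod 360° = 270.5644° = 4.722240 rad.
Common terms: sin α = 0.854136, cos α = 0.520049, sin β = -0.999951, cos β = 0.009851, cos(α−β) = -0.848972, d² = 18.359900. Work in radians in the unit-radius frame; every candidate has L = ρ·(t + p + q).
LSL: p² = 2 + d² − 2cos(α−β) + 2d(sin α − sin β) = 37.946801; p = √p² = 6.160097; φ = atan2(cos β − cos α, d + sin α − sin β) = -0.082918 rad; t = (φ − α) mod 2π = 5.176380 rad, q = (β − φ) mod 2π = 4.805158 rad → L = 7.46·(5.176380 + 6.160097 + 4.805158) = 7.46·16.141635 = 120.416601 m
RSR: p² = 2 + d² − 2cos(α−β) + 2d(sin β − sin α) = 6.168885; p = √p² = 2.483724; φ = atan2(cos α − cos β, d − sin α + sin β) = 0.206889 rad; t = (α − φ) mod 2π = 0.816998 rad, q = (φ − β) mod 2π = 1.767835 rad → L = 7.46·(0.816998 + 2.483724 + 1.767835) = 7.46·5.068557 = 37.811433 m
LSR: p² = d² − 2 + 2cos(α−β) + 2d(sin α + sin β) = 13.412364; p = √p² = 3.662290; φ = atan2(−cos α − cos β, d + sin α + sin β) − atan2(−2, p) = 0.372516 rad; t = (φ − α) mod 2π = 5.631814 rad, q = (φ − β) mod 2π = 1.933461 rad → L = 7.46·(5.631814 + 3.662290 + 1.933461) = 7.46·11.227565 = 83.757636 m
RSL: p² = d² − 2 + 2cos(α−β) − 2d(sin α + sin β) = 15.911548; p = √p² = 3.988928; φ = atan2(cos α + cos β, d − sin α − sin β) − atan2(2, p) = -0.345724 rad; t = (α − φ) mod 2π = 1.369612 rad, q = (β − φ) mod 2π = 5.067964 rad → L = 7.46·(1.369612 + 3.988928 + 5.067964) = 7.46·10.426504 = 77.781721 m
RLR: c = (6 − d² + 2cos(α−β) + 2d(sin α − sin β))/8 = 0.228889; p = 2π − arccos c = 4.943326 rad; φ = atan2(cos α − cos β, d − sin α + sin β) = 0.206889 rad; t = (α − φ + p/2) mod 2π = 3.288661 rad, q = (α − β − t + p) mod 2π = 4.239497 rad → L = 7.46·(3.288661 + 4.943326 + 4.239497) = 7.46·12.471484 = 93.037269 m
LRL: c = (6 − d² + 2cos(α−β) − 2d(sin α − sin β))/8 = -3.743350, |c| > 1 → infeasible
Shortest: RSR with L = 37.811433 m ≈ 37.8114 m
Convert RSR to answer units (arcs ×180/π): t = 0.816998·180/π = 46.8105°, p = ρ·p = 7.46·2.483724 = 18.5286 m, q = 1.767835·180/π = 101.2895°, L = 37.8114 m.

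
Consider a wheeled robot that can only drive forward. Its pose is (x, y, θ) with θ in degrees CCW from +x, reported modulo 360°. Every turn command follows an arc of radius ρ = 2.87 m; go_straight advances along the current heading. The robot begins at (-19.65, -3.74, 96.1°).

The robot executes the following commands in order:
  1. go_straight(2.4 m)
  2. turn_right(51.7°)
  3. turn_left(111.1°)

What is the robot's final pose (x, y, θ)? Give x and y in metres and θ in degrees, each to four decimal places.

(-19.8772, 5.6641, 155.5000°)

set_pose: (x, y, θ) = (-19.6500, -3.7400, 96.1000°), ρ = 2.87
go_straight(2.4): x += 2.4·cos θ, y += 2.4·sin θ → (-19.9050, -1.3536, 96.1000°)
turn_right(51.7°): centre at ρ to the right, rotate −51.7° → (-19.0593, 1.0019, 44.4000°)
turn_left(111.1°): centre at ρ to the left, rotate +111.1° → (-19.8772, 5.6641, 155.5000°)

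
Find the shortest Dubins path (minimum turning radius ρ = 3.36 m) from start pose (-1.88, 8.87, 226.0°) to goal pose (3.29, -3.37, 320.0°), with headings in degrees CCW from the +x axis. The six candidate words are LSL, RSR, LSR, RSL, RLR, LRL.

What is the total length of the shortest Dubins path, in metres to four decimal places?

14.3382 m

Let ψ = atan2(Δy, Δx) = atan2(-12.24, 5.17) = -67.1015° be the start→goal bearing.
Normalize: d = |goal − start| / ρ = 13.287080/3.36 = 3.954488, α = (θ_start − ψ) mod 360° = 293.1015° = 5.115586 rad, β = (θ_goal − ψ) mod 360° = 27.1015° = 0.473010 rad.
Common terms: sin α = -0.919811, cos α = 0.392361, sin β = 0.455568, cos β = 0.890201, cos(α−β) = -0.069756, d² = 15.637977. Work in radians in the unit-radius frame; every candidate has L = ρ·(t + p + q).
LSL: p² = 2 + d² − 2cos(α−β) + 2d(sin α − sin β) = 6.899646; p = √p² = 2.626718; φ = atan2(cos β − cos α, d + sin α − sin β) = 0.190683 rad; t = (φ − α) mod 2π = 1.358282 rad, q = (β − φ) mod 2π = 0.282328 rad → L = 3.36·(1.358282 + 2.626718 + 0.282328) = 3.36·4.267327 = 14.338219 m
RSR: p² = 2 + d² − 2cos(α−β) + 2d(sin β − sin α) = 28.655333; p = √p² = 5.353068; φ = atan2(cos α − cos β, d − sin α + sin β) = -0.093135 rad; t = (α − φ) mod 2π = 5.208722 rad, q = (φ − β) mod 2π = 5.717039 rad → L = 3.36·(5.208722 + 5.353068 + 5.717039) = 3.36·16.278829 = 54.696865 m
LSR: p² = d² − 2 + 2cos(α−β) + 2d(sin α + sin β) = 9.826777; p = √p² = 3.134769; φ = atan2(−cos α − cos β, d + sin α + sin β) − atan2(−2, p) = 0.215744 rad; t = (φ − α) mod 2π = 1.383343 rad, q = (φ − β) mod 2π = 6.025919 rad → L = 3.36·(1.383343 + 3.134769 + 6.025919) = 3.36·10.544031 = 35.427943 m
RSL: p² = d² − 2 + 2cos(α−β) − 2d(sin α + sin β) = 17.170150; p = √p² = 4.143688; φ = atan2(cos α + cos β, d − sin α − sin β) − atan2(2, p) = -0.167188 rad; t = (α − φ) mod 2π = 5.282774 rad, q = (β − φ) mod 2π = 0.640198 rad → L = 3.36·(5.282774 + 4.143688 + 0.640198) = 3.36·10.066660 = 33.823979 m
RLR: c = (6 − d² + 2cos(α−β) + 2d(sin α − sin β))/8 = -2.581917, |c| > 1 → infeasible
LRL: c = (6 − d² + 2cos(α−β) − 2d(sin α − sin β))/8 = 0.137544; p = 2π − arccos c = 4.850371 rad; φ = atan2(cos β − cos α, d + sin α − sin β) = 0.190683 rad; t = (φ − α + p/2) mod 2π = 3.783467 rad, q = (β − α − t + p) mod 2π = 2.707513 rad → L = 3.36·(3.783467 + 4.850371 + 2.707513) = 3.36·11.341351 = 38.106939 m
Shortest: LSL with L = 14.338219 m ≈ 14.3382 m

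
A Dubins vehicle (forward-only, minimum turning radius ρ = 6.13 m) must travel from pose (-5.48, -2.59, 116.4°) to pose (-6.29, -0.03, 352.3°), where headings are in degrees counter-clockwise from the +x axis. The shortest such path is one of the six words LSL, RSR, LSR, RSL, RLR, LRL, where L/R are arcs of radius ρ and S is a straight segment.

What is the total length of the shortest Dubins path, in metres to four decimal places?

Let ψ = atan2(Δy, Δx) = atan2(2.56, -0.81) = 107.5577° be the start→goal bearing.
Normalize: d = |goal − start| / ρ = 2.685088/6.13 = 0.438024, α = (θ_start − ψ) mod 360° = 8.8423° = 0.154327 rad, β = (θ_goal − ψ) mod 360° = 244.7423° = 4.271559 rad.
Common terms: sin α = 0.153715, cos α = 0.988115, sin β = -0.904398, cos β = -0.426690, cos(α−β) = -0.560639, d² = 0.191865. Work in radians in the unit-radius frame; every candidate has L = ρ·(t + p + q).
LSL: p² = 2 + d² − 2cos(α−β) + 2d(sin α − sin β) = 4.240102; p = √p² = 2.059151; φ = atan2(cos β − cos α, d + sin α − sin β) = -0.757465 rad; t = (φ − α) mod 2π = 5.371393 rad, q = (β − φ) mod 2π = 5.029024 rad → L = 6.13·(5.371393 + 2.059151 + 5.029024) = 6.13·12.459568 = 76.377150 m
RSR: p² = 2 + d² − 2cos(α−β) + 2d(sin β − sin α) = 2.386185; p = √p² = 1.544728; φ = atan2(cos α − cos β, d − sin α + sin β) = 1.983866 rad; t = (α − φ) mod 2π = 4.453647 rad, q = (φ − β) mod 2π = 3.995492 rad → L = 6.13·(4.453647 + 1.544728 + 3.995492) = 6.13·9.993867 = 61.262404 m
LSR: p² = d² − 2 + 2cos(α−β) + 2d(sin α + sin β) = -3.587047 < 0 → infeasible
RSL: p² = d² − 2 + 2cos(α−β) − 2d(sin α + sin β) = -2.271779 < 0 → infeasible
RLR: c = (6 − d² + 2cos(α−β) + 2d(sin α − sin β))/8 = 0.701727; p = 2π − arccos c = 5.490208 rad; φ = atan2(cos α − cos β, d − sin α + sin β) = 1.983866 rad; t = (α − φ + p/2) mod 2π = 0.915565 rad, q = (α − β − t + p) mod 2π = 0.457411 rad → L = 6.13·(0.915565 + 5.490208 + 0.457411) = 6.13·6.863183 = 42.071314 m
LRL: c = (6 − d² + 2cos(α−β) − 2d(sin α − sin β))/8 = 0.469987; p = 2π − arccos c = 5.201665 rad; φ = atan2(cos β − cos α, d + sin α − sin β) = -0.757465 rad; t = (φ − α + p/2) mod 2π = 1.689040 rad, q = (β − α − t + p) mod 2π = 1.346672 rad → L = 6.13·(1.689040 + 5.201665 + 1.346672) = 6.13·8.237377 = 50.495122 m
Shortest: RLR with L = 42.071314 m ≈ 42.0713 m

42.0713 m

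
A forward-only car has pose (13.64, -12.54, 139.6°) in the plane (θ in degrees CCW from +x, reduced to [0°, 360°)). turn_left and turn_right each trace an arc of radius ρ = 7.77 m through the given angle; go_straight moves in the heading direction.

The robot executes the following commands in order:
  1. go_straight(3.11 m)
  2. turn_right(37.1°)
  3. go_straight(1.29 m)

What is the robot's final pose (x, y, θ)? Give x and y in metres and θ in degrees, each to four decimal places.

(8.4425, -5.0295, 102.5000°)

set_pose: (x, y, θ) = (13.6400, -12.5400, 139.6000°), ρ = 7.77
go_straight(3.11): x += 3.11·cos θ, y += 3.11·sin θ → (11.2716, -10.5243, 139.6000°)
turn_right(37.1°): centre at ρ to the right, rotate −37.1° → (8.7217, -6.2889, 102.5000°)
go_straight(1.29): x += 1.29·cos θ, y += 1.29·sin θ → (8.4425, -5.0295, 102.5000°)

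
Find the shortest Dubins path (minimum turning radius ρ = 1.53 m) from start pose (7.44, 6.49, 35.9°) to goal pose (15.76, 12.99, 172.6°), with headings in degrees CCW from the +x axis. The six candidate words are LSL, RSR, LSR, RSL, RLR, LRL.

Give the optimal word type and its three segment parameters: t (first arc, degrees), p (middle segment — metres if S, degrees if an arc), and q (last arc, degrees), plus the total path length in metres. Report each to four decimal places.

Let ψ = atan2(Δy, Δx) = atan2(6.50, 8.32) = 37.9987° be the start→goal bearing.
Normalize: d = |goal − start| / ρ = 10.558049/1.53 = 6.900686, α = (θ_start − ψ) mod 360° = 357.9013° = 6.246556 rad, β = (θ_goal − ψ) mod 360° = 134.6013° = 2.349235 rad.
Common terms: sin α = -0.036622, cos α = 0.999329, sin β = 0.712011, cos β = -0.702169, cos(α−β) = -0.727773, d² = 47.619463. Work in radians in the unit-radius frame; every candidate has L = ρ·(t + p + q).
LSL: p² = 2 + d² − 2cos(α−β) + 2d(sin α − sin β) = 40.742858; p = √p² = 6.383013; φ = atan2(cos β − cos α, d + sin α − sin β) = -0.269829 rad; t = (φ − α) mod 2π = 6.049986 rad, q = (β − φ) mod 2π = 2.619064 rad → L = 1.53·(6.049986 + 6.383013 + 2.619064) = 1.53·15.052064 = 23.029657 m
RSR: p² = 2 + d² − 2cos(α−β) + 2d(sin β − sin α) = 61.407158; p = √p² = 7.836272; φ = atan2(cos α − cos β, d − sin α + sin β) = 0.218874 rad; t = (α − φ) mod 2π = 6.027681 rad, q = (φ − β) mod 2π = 4.152824 rad → L = 1.53·(6.027681 + 7.836272 + 4.152824) = 1.53·18.016777 = 27.565670 m
LSR: p² = d² − 2 + 2cos(α−β) + 2d(sin α + sin β) = 53.485210; p = √p² = 7.313358; φ = atan2(−cos α − cos β, d + sin α + sin β) − atan2(−2, p) = 0.227742 rad; t = (φ − α) mod 2π = 0.264372 rad, q = (φ − β) mod 2π = 4.161692 rad → L = 1.53·(0.264372 + 7.313358 + 4.161692) = 1.53·11.739422 = 17.961315 m
RSL: p² = d² − 2 + 2cos(α−β) − 2d(sin α + sin β) = 34.842624; p = √p² = 5.902764; φ = atan2(cos α + cos β, d − sin α − sin β) − atan2(2, p) = -0.278986 rad; t = (α − φ) mod 2π = 0.242356 rad, q = (β − φ) mod 2π = 2.628221 rad → L = 1.53·(0.242356 + 5.902764 + 2.628221) = 1.53·8.773342 = 13.423213 m
RLR: c = (6 − d² + 2cos(α−β) + 2d(sin α − sin β))/8 = -6.675895, |c| > 1 → infeasible
LRL: c = (6 − d² + 2cos(α−β) − 2d(sin α − sin β))/8 = -4.092857, |c| > 1 → infeasible
Shortest: RSL with L = 13.423213 m ≈ 13.4232 m
Convert RSL to answer units (arcs ×180/π): t = 0.242356·180/π = 13.8860°, p = ρ·p = 1.53·5.902764 = 9.0312 m, q = 2.628221·180/π = 150.5860°, L = 13.4232 m.

RSL: t = 13.8860°, p = 9.0312 m, q = 150.5860°, L = 13.4232 m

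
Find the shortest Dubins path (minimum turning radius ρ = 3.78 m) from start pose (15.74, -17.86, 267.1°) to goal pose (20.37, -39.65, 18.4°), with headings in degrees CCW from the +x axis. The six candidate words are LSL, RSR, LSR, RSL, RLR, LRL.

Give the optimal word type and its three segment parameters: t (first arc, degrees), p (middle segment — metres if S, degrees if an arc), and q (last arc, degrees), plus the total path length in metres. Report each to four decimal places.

LSL: t = 1.8240°, p = 18.0152 m, q = 109.4760°, L = 25.3580 m

Let ψ = atan2(Δy, Δx) = atan2(-21.79, 4.63) = -78.0040° be the start→goal bearing.
Normalize: d = |goal − start| / ρ = 22.276467/3.78 = 5.893245, α = (θ_start − ψ) mod 360° = 345.1040° = 6.023202 rad, β = (θ_goal − ψ) mod 360° = 96.4040° = 1.682568 rad.
Common terms: sin α = -0.257065, cos α = 0.966394, sin β = 0.993760, cos β = -0.111539, cos(α−β) = -0.363251, d² = 34.730341. Work in radians in the unit-radius frame; every candidate has L = ρ·(t + p + q).
LSL: p² = 2 + d² − 2cos(α−β) + 2d(sin α − sin β) = 22.714010; p = √p² = 4.765922; φ = atan2(cos β − cos α, d + sin α − sin β) = -0.228149 rad; t = (φ − α) mod 2π = 0.031834 rad, q = (β − φ) mod 2π = 1.910717 rad → L = 3.78·(0.031834 + 4.765922 + 1.910717) = 3.78·6.708473 = 25.358029 m
RSR: p² = 2 + d² − 2cos(α−β) + 2d(sin β − sin α) = 52.199676; p = √p² = 7.224934; φ = atan2(cos α − cos β, d − sin α + sin β) = 0.149755 rad; t = (α − φ) mod 2π = 5.873446 rad, q = (φ − β) mod 2π = 4.750373 rad → L = 3.78·(5.873446 + 7.224934 + 4.750373) = 3.78·17.848753 = 67.468288 m
LSR: p² = d² − 2 + 2cos(α−β) + 2d(sin α + sin β) = 40.686892; p = √p² = 6.378628; φ = atan2(−cos α − cos β, d + sin α + sin β) − atan2(−2, p) = 0.175607 rad; t = (φ − α) mod 2π = 0.435591 rad, q = (φ − β) mod 2π = 4.776225 rad → L = 3.78·(0.435591 + 6.378628 + 4.776225) = 3.78·11.590443 = 43.811876 m
RSL: p² = d² − 2 + 2cos(α−β) − 2d(sin α + sin β) = 23.320784; p = √p² = 4.829160; φ = atan2(cos α + cos β, d − sin α − sin β) − atan2(2, p) = -0.228359 rad; t = (α − φ) mod 2π = 6.251561 rad, q = (β − φ) mod 2π = 1.910927 rad → L = 3.78·(6.251561 + 4.829160 + 1.910927) = 3.78·12.991648 = 49.108429 m
RLR: c = (6 − d² + 2cos(α−β) + 2d(sin α − sin β))/8 = -5.524960, |c| > 1 → infeasible
LRL: c = (6 − d² + 2cos(α−β) − 2d(sin α − sin β))/8 = -1.839251, |c| > 1 → infeasible
Shortest: LSL with L = 25.358029 m ≈ 25.3580 m
Convert LSL to answer units (arcs ×180/π): t = 0.031834·180/π = 1.8240°, p = ρ·p = 3.78·4.765922 = 18.0152 m, q = 1.910717·180/π = 109.4760°, L = 25.3580 m.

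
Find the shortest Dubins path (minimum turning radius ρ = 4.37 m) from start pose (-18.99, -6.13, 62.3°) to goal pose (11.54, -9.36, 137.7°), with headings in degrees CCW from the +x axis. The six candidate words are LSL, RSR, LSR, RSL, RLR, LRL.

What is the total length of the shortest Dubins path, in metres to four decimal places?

42.5991 m

Let ψ = atan2(Δy, Δx) = atan2(-3.23, 30.53) = -6.0393° be the start→goal bearing.
Normalize: d = |goal − start| / ρ = 30.700388/4.37 = 7.025260, α = (θ_start − ψ) mod 360° = 68.3393° = 1.192746 rad, β = (θ_goal − ψ) mod 360° = 143.7393° = 2.508724 rad.
Common terms: sin α = 0.929386, cos α = 0.369110, sin β = 0.591460, cos β = -0.806334, cos(α−β) = 0.252069, d² = 49.354283. Work in radians in the unit-radius frame; every candidate has L = ρ·(t + p + q).
LSL: p² = 2 + d² − 2cos(α−β) + 2d(sin α − sin β) = 55.598173; p = √p² = 7.456418; φ = atan2(cos β − cos α, d + sin α − sin β) = -0.158302 rad; t = (φ − α) mod 2π = 4.932138 rad, q = (β − φ) mod 2π = 2.667026 rad → L = 4.37·(4.932138 + 7.456418 + 2.667026) = 4.37·15.055582 = 65.792892 m
RSR: p² = 2 + d² − 2cos(α−β) + 2d(sin β − sin α) = 46.102115; p = √p² = 6.789854; φ = atan2(cos α − cos β, d − sin α + sin β) = 0.173994 rad; t = (α − φ) mod 2π = 1.018751 rad, q = (φ − β) mod 2π = 3.948456 rad → L = 4.37·(1.018751 + 6.789854 + 3.948456) = 4.37·11.757061 = 51.378356 m
LSR: p² = d² − 2 + 2cos(α−β) + 2d(sin α + sin β) = 69.227104; p = √p² = 8.320283; φ = atan2(−cos α − cos β, d + sin α + sin β) − atan2(−2, p) = 0.287017 rad; t = (φ − α) mod 2π = 5.377457 rad, q = (φ − β) mod 2π = 4.061478 rad → L = 4.37·(5.377457 + 8.320283 + 4.061478) = 4.37·17.759218 = 77.607782 m
RSL: p² = d² − 2 + 2cos(α−β) − 2d(sin α + sin β) = 26.489739; p = √p² = 5.146818; φ = atan2(cos α + cos β, d − sin α − sin β) − atan2(2, p) = -0.449896 rad; t = (α − φ) mod 2π = 1.642642 rad, q = (β − φ) mod 2π = 2.958620 rad → L = 4.37·(1.642642 + 5.146818 + 2.958620) = 4.37·9.748081 = 42.599113 m
RLR: c = (6 − d² + 2cos(α−β) + 2d(sin α − sin β))/8 = -4.762764, |c| > 1 → infeasible
LRL: c = (6 − d² + 2cos(α−β) − 2d(sin α − sin β))/8 = -5.949772, |c| > 1 → infeasible
Shortest: RSL with L = 42.599113 m ≈ 42.5991 m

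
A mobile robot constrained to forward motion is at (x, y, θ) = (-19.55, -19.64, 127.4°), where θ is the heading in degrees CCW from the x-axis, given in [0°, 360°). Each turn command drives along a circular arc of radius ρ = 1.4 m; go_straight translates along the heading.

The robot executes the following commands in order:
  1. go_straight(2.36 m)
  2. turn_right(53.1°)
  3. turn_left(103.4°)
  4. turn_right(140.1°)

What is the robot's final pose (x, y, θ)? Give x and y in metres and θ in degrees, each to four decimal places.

set_pose: (x, y, θ) = (-19.5500, -19.6400, 127.4000°), ρ = 1.4
go_straight(2.36): x += 2.36·cos θ, y += 2.36·sin θ → (-20.9834, -17.7652, 127.4000°)
turn_right(53.1°): centre at ρ to the right, rotate −53.1° → (-21.2190, -16.5360, 74.3000°)
turn_left(103.4°): centre at ρ to the left, rotate +103.4° → (-22.5106, -14.7583, 177.7000°)
turn_right(140.1°): centre at ρ to the right, rotate −140.1° → (-23.3086, -12.2502, 37.6000°)

(-23.3086, -12.2502, 37.6000°)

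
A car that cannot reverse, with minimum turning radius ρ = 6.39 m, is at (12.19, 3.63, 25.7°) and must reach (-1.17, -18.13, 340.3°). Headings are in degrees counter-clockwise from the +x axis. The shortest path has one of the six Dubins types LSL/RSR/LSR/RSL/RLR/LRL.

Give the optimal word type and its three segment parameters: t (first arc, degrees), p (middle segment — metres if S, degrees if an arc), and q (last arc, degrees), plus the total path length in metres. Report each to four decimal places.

RSL: t = 218.2270°, p = 11.4783 m, q = 172.8270°, L = 55.0912 m

Let ψ = atan2(Δy, Δx) = atan2(-21.76, -13.36) = -121.5487° be the start→goal bearing.
Normalize: d = |goal − start| / ρ = 25.534040/6.39 = 3.995937, α = (θ_start − ψ) mod 360° = 147.2487° = 2.569975 rad, β = (θ_goal − ψ) mod 360° = 101.8487° = 1.777595 rad.
Common terms: sin α = 0.540994, cos α = -0.841027, sin β = 0.978693, cos β = -0.205328, cos(α−β) = 0.702153, d² = 15.967516. Work in radians in the unit-radius frame; every candidate has L = ρ·(t + p + q).
LSL: p² = 2 + d² − 2cos(α−β) + 2d(sin α − sin β) = 13.065169; p = √p² = 3.614577; φ = atan2(cos β − cos α, d + sin α − sin β) = 0.176790 rad; t = (φ − α) mod 2π = 3.890001 rad, q = (β − φ) mod 2π = 1.600805 rad → L = 6.39·(3.890001 + 3.614577 + 1.600805) = 6.39·9.105383 = 58.183398 m
RSR: p² = 2 + d² − 2cos(α−β) + 2d(sin β − sin α) = 20.061251; p = √p² = 4.478979; φ = atan2(cos α − cos β, d − sin α + sin β) = -0.142410 rad; t = (α − φ) mod 2π = 2.712385 rad, q = (φ − β) mod 2π = 4.363180 rad → L = 6.39·(2.712385 + 4.478979 + 4.363180) = 6.39·11.554544 = 73.833533 m
LSR: p² = d² − 2 + 2cos(α−β) + 2d(sin α + sin β) = 27.516968; p = √p² = 5.245662; φ = atan2(−cos α − cos β, d + sin α + sin β) − atan2(−2, p) = 0.551734 rad; t = (φ − α) mod 2π = 4.264944 rad, q = (φ − β) mod 2π = 5.057324 rad → L = 6.39·(4.264944 + 5.245662 + 5.057324) = 6.39·14.567930 = 93.089071 m
RSL: p² = d² − 2 + 2cos(α−β) − 2d(sin α + sin β) = 3.226676; p = √p² = 1.796295; φ = atan2(cos α + cos β, d − sin α − sin β) − atan2(2, p) = -1.238804 rad; t = (α − φ) mod 2π = 3.808779 rad, q = (β − φ) mod 2π = 3.016400 rad → L = 6.39·(3.808779 + 1.796295 + 3.016400) = 6.39·8.621474 = 55.091217 m
RLR: c = (6 − d² + 2cos(α−β) + 2d(sin α − sin β))/8 = -1.507656, |c| > 1 → infeasible
LRL: c = (6 − d² + 2cos(α−β) − 2d(sin α − sin β))/8 = -0.633146; p = 2π − arccos c = 4.026778 rad; φ = atan2(cos β − cos α, d + sin α − sin β) = 0.176790 rad; t = (φ − α + p/2) mod 2π = 5.903390 rad, q = (β − α − t + p) mod 2π = 3.614194 rad → L = 6.39·(5.903390 + 4.026778 + 3.614194) = 6.39·13.544362 = 86.548472 m
Shortest: RSL with L = 55.091217 m ≈ 55.0912 m
Convert RSL to answer units (arcs ×180/π): t = 3.808779·180/π = 218.2270°, p = ρ·p = 6.39·1.796295 = 11.4783 m, q = 3.016400·180/π = 172.8270°, L = 55.0912 m.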